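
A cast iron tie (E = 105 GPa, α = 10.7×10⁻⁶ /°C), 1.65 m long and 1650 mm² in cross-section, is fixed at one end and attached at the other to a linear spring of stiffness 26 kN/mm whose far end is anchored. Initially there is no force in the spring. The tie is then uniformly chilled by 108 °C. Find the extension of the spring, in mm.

If the spring were absent the tie would shorten by αΔT L = 10.7×10⁻⁶ × 108 × 1650 = 1.907 mm.
With a force P in the spring, the elastic change of the tie is PL/(AE) and that of the spring is P/k; compatibility requires their sum to equal δ_free.
P [ L/(AE) + 1/k ] = δ_free → P [ 1650/(1650×105×10³) + 1/(26×10³) ] = 1.907.
P = 1.907 / 4.799×10⁻⁵ = 39740 N.
Spring extension = P/k = 39740/(26×10³) = 1.528 mm.

δ ≈ 1.53 mm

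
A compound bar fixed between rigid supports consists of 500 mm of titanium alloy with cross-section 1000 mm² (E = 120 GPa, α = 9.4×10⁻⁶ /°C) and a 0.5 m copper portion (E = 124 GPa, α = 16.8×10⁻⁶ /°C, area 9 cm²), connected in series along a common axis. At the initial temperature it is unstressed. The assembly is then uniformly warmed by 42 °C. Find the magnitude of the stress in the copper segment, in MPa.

σ ≈ 70.7 MPa (compressive)

Free thermal expansion of the whole bar: Σ αᵢΔT Lᵢ = 9.4×10⁻⁶×42×500 + 16.8×10⁻⁶×42×500 = 0.5502 mm.
The walls prevent any net length change, so an axial force P (same in every segment) develops. Compatibility: P · Σ Lᵢ/(AᵢEᵢ) = δ_free.
The series flexibility is Σ Lᵢ/(AᵢEᵢ) = 500/(1000×120×10³) + 500/(900×124×10³) = 8.647×10⁻⁶ mm/N.
So P = 0.5502 / 8.647×10⁻⁶ = 63.63 kN, compressive.
σ_{copper} = P / A = 63630 / 900 = 70.7 MPa.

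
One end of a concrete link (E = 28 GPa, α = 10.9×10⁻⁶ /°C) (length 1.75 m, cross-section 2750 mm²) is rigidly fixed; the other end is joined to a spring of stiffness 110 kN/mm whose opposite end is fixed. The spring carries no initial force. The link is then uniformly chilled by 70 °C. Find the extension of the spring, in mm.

If the spring were absent the link would shorten by αΔT L = 10.9×10⁻⁶ × 70 × 1750 = 1.335 mm.
Let P be the tensile force in the spring. The link extends elastically by PL/(AE) and the spring stretches by P/k; together these equal δ_free.
P [ L/(AE) + 1/k ] = δ_free → P [ 1750/(2750×28×10³) + 1/(110×10³) ] = 1.335.
P = 1.335 / 3.182×10⁻⁵ = 41960 N.
Spring extension = P/k = 41960/(110×10³) = 0.3815 mm.

δ ≈ 0.382 mm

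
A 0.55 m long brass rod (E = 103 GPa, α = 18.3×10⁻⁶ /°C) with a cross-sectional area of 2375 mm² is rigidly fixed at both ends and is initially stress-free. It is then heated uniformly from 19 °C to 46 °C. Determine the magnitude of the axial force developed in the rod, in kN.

Full restraint means ε = 0, so the stress is σ = EαΔT = 103×10³ × 18.3×10⁻⁶ × 27 = 50.89 MPa.
Then P = σA = 50.89 × 2375 mm² = 120.9 kN, compressive.

P ≈ 121 kN (compressive)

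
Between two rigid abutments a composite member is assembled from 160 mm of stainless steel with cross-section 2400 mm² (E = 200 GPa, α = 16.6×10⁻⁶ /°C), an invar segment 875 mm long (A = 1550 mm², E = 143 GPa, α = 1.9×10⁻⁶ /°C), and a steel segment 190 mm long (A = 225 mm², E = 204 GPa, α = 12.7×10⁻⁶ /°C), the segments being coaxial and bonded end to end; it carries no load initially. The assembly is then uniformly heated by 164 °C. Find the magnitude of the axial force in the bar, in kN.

If the supports were absent, the total length change would be Σ αᵢΔT Lᵢ = 16.6×10⁻⁶×164×160 + 1.9×10⁻⁶×164×875 + 12.7×10⁻⁶×164×190 = 1.104 mm.
Since the ends are fixed, an axial force P builds up, equal in every segment, with P · Σ Lᵢ/(AᵢEᵢ) = δ_free.
Σ Lᵢ/(AᵢEᵢ) = 160/(2400×200×10³) + 875/(1550×143×10³) + 190/(225×204×10³) = 8.42×10⁻⁶ mm/N.
P = 1.104 / 8.42×10⁻⁶ = 131100 N = 131.1 kN, compressive.

P ≈ 131 kN (compressive)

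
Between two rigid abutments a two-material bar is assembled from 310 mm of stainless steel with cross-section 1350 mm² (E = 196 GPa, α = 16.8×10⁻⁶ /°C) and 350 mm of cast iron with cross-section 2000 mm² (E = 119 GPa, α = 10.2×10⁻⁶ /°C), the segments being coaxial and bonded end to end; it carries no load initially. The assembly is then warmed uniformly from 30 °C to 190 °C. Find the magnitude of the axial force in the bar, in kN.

Free thermal expansion of the whole bar: Σ αᵢΔT Lᵢ = 16.8×10⁻⁶×160×310 + 10.2×10⁻⁶×160×350 = 1.404 mm.
The rigid supports impose zero overall length change; the single axial force P common to all segments must satisfy P Σ Lᵢ/(AᵢEᵢ) = δ_free.
Σ Lᵢ/(AᵢEᵢ) = 310/(1350×196×10³) + 350/(2000×119×10³) = 2.642×10⁻⁶ mm/N.
So P = 1.404 / 2.642×10⁻⁶ = 531.6 kN, compressive.

P ≈ 532 kN (compressive)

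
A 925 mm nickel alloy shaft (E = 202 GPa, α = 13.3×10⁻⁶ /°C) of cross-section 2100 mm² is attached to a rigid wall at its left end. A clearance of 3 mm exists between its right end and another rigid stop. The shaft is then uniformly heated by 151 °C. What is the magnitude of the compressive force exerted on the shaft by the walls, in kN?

Unrestrained expansion: δ_free = αΔT L = 13.3×10⁻⁶ × 151 × 925 = 1.858 mm.
Since δ_free = 1.86 mm is less than the 3 mm gap, the shaft never touches the wall. No axial force develops.

P ≈ 0 kN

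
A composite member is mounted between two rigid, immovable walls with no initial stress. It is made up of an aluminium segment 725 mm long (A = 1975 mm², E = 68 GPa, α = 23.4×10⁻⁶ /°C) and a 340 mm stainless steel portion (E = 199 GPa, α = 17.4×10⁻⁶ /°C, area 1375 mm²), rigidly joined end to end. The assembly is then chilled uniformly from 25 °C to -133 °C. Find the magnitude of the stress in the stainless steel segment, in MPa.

σ ≈ 396 MPa (tensile)

If the supports were absent, the total length change would be Σ αᵢΔT Lᵢ = 23.4×10⁻⁶×158×725 + 17.4×10⁻⁶×158×340 = 3.615 mm.
The walls prevent any net length change, so an axial force P (same in every segment) develops. Compatibility: P · Σ Lᵢ/(AᵢEᵢ) = δ_free.
Σ Lᵢ/(AᵢEᵢ) = 725/(1975×68×10³) + 340/(1375×199×10³) = 6.641×10⁻⁶ mm/N.
So P = 3.615 / 6.641×10⁻⁶ = 544.4 kN, tensile.
σ_{stainless steel} = P / A = 544400 / 1375 = 395.9 MPa.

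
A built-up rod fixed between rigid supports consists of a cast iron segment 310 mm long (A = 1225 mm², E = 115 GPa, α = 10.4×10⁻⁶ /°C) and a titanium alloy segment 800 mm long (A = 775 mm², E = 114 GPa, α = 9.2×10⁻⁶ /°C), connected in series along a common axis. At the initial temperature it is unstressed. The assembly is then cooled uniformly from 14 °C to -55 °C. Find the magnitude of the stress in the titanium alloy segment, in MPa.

If the supports were absent, the total length change would be Σ αᵢΔT Lᵢ = 10.4×10⁻⁶×69×310 + 9.2×10⁻⁶×69×800 = 0.7303 mm.
Since the ends are fixed, an axial force P builds up, equal in every segment, with P · Σ Lᵢ/(AᵢEᵢ) = δ_free.
The series flexibility is Σ Lᵢ/(AᵢEᵢ) = 310/(1225×115×10³) + 800/(775×114×10³) = 1.126×10⁻⁵ mm/N.
P = 0.7303 / 1.126×10⁻⁵ = 64880 N = 64.88 kN, tensile.
σ_{titanium alloy} = P / A = 64880 / 775 = 83.72 MPa.

σ ≈ 83.7 MPa (tensile)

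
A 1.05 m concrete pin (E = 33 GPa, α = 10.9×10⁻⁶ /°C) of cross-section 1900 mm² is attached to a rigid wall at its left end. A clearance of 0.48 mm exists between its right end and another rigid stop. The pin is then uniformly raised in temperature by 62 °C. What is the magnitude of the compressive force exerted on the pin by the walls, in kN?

P ≈ 13.7 kN

If the wall were absent the pin would grow by αΔT L = 10.9×10⁻⁶ × 62 × 1050 = 0.7096 mm.
This exceeds the 0.48 mm gap, so the wall pushes back. The portion of expansion that must be recovered elastically is δ_free − gap = 0.7096 − 0.48 = 0.2296 mm.
That suppressed elongation corresponds to σ = E·Δ/L = 33×10³ × 0.2296/1050 = 7.216 MPa.
P = σA = 7.216 × 1900 = 13.71 kN.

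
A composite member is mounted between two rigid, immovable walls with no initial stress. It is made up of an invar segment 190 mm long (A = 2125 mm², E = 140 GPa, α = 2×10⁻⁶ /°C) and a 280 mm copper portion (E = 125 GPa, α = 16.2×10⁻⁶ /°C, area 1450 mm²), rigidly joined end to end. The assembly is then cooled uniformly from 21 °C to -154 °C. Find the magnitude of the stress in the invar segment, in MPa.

σ ≈ 185 MPa (tensile)

With the walls removed the bar would change length by δ_free = Σ αᵢΔT Lᵢ = 2×10⁻⁶×175×190 + 16.2×10⁻⁶×175×280 = 0.8603 mm.
The walls prevent any net length change, so an axial force P (same in every segment) develops. Compatibility: P · Σ Lᵢ/(AᵢEᵢ) = δ_free.
The series flexibility is Σ Lᵢ/(AᵢEᵢ) = 190/(2125×140×10³) + 280/(1450×125×10³) = 2.183×10⁻⁶ mm/N.
P = 0.8603 / 2.183×10⁻⁶ = 394000 N = 394 kN, tensile.
σ_{invar} = P / A = 394000 / 2125 = 185.4 MPa.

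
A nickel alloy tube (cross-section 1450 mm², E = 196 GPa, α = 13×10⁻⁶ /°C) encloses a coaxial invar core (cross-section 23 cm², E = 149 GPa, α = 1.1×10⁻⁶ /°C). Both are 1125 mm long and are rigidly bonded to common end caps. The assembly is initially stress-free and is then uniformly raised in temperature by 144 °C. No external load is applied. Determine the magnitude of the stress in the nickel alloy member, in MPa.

Equilibrium of a rigid end plate with no external load gives equal and opposite internal forces ±P in the two members. Since α_{nickel alloy} > α_{invar}, heating drives the nickel alloy into compression and the invar into tension.
Setting the final lengths equal and cancelling L: (α₁ − α₂)ΔT = P/(A₁E₁) + P/(A₂E₂).
|α₁ − α₂|·ΔT = 11.9×10⁻⁶ × 144 = 0.001714.
1/(A₁E₁) + 1/(A₂E₂) = 1/(1450×196×10³) + 1/(2300×149×10³) = 6.437×10⁻⁹ N⁻¹.
P = 0.001714 / 6.437×10⁻⁹ = 266200 N = 266.2 kN.
σ_{nickel alloy} = P/A₁ = 266200/1450 = 183.6 MPa, compressive.

σ ≈ 184 MPa (compressive)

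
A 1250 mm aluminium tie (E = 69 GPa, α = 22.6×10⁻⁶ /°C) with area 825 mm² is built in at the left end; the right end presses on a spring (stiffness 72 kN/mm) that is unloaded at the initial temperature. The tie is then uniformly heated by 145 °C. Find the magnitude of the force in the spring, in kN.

Free thermal expansion: δ_free = αΔT L = 22.6×10⁻⁶ × 145 × 1250 = 4.096 mm.
With a force P in the spring, the elastic change of the tie is PL/(AE) and that of the spring is P/k; compatibility requires their sum to equal δ_free.
P [ L/(AE) + 1/k ] = δ_free → P [ 1250/(825×69×10³) + 1/(72×10³) ] = 4.096.
P = 4.096 / 3.585×10⁻⁵ = 114300 N.

P ≈ 114 kN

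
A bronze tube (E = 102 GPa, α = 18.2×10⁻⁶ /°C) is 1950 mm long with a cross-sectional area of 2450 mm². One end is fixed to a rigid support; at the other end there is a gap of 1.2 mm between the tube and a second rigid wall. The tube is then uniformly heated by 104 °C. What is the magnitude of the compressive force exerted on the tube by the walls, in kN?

P ≈ 319 kN

Unrestrained expansion: δ_free = αΔT L = 18.2×10⁻⁶ × 104 × 1950 = 3.691 mm.
The gap closes (δ_free > 1.2 mm) and the wall then resists a further 3.691 − 1.2 = 2.491 mm of expansion.
So σ = E(δ_free − g)/L = 102×10³ × 2.491/1950 = 130.3 MPa.
Force on the wall = σA = 130.3 × 2450 mm² = 319.2 kN.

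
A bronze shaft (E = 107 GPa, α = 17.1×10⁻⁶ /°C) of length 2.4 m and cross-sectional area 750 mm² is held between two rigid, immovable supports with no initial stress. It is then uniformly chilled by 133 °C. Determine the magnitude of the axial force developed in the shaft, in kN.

P ≈ 183 kN (tensile)

The ends cannot move, so σ = EαΔT = 107×10³ × 17.1×10⁻⁶ × 133 = 243.4 MPa.
Then P = σA = 243.4 × 750 mm² = 182.5 kN, tensile.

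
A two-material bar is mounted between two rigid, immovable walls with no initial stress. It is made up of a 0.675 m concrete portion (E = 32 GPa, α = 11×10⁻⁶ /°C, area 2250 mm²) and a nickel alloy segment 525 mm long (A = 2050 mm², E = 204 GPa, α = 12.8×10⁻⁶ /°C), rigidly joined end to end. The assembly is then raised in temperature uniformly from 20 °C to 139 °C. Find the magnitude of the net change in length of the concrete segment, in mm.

|ΔL| ≈ 0.601 mm

Free thermal expansion of the whole bar: Σ αᵢΔT Lᵢ = 11×10⁻⁶×119×675 + 12.8×10⁻⁶×119×525 = 1.683 mm.
The rigid supports impose zero overall length change; the single axial force P common to all segments must satisfy P Σ Lᵢ/(AᵢEᵢ) = δ_free.
Σ Lᵢ/(AᵢEᵢ) = 675/(2250×32×10³) + 525/(2050×204×10³) = 1.063×10⁻⁵ mm/N.
So P = 1.683 / 1.063×10⁻⁵ = 158.3 kN, compressive.
For the concrete segment, free thermal change = 11×10⁻⁶×119×675 = 0.8836 mm and elastic change from P = 158300×675/(2250×32×10³) = 1.484 mm; these oppose, so the net change is 0.601 mm (segment shortens).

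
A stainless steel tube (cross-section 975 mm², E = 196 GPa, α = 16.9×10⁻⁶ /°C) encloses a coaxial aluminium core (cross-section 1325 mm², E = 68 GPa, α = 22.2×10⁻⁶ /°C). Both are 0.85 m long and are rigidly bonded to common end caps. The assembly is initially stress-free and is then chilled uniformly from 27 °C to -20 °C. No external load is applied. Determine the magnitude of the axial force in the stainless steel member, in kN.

Equilibrium of a rigid end plate with no external load gives equal and opposite internal forces ±P in the two members. Since α_{aluminium} > α_{stainless steel}, cooling drives the aluminium into tension and the stainless steel into compression.
Equating the net (thermal + elastic) strains gives |α₁ − α₂|·ΔT = P·[1/(A₁E₁) + 1/(A₂E₂)].
|α₁ − α₂|·ΔT = 5.3×10⁻⁶ × 47 = 0.0002491.
1/(A₁E₁) + 1/(A₂E₂) = 1/(975×196×10³) + 1/(1325×68×10³) = 1.633×10⁻⁸ N⁻¹.
So P = 0.0002491 / 1.633×10⁻⁸ = 15.25 kN.

P ≈ 15.3 kN (compressive in the stainless steel)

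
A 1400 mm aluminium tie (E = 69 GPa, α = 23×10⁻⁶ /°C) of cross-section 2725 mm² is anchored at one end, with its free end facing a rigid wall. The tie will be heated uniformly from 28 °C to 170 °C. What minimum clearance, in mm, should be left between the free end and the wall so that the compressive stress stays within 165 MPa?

g ≈ 1.22 mm

With no wall the tie would lengthen by αΔT L = 23×10⁻⁶ × 142 × 1400 = 4.572 mm.
At the allowable stress the elastic shortening the wall may impose is σL/E = 165 × 1400 / (69×10³) = 3.348 mm.
So the gap has to take up the difference, g_min = δ_free − σL/E = 4.572 − 3.348 = 1.225 mm.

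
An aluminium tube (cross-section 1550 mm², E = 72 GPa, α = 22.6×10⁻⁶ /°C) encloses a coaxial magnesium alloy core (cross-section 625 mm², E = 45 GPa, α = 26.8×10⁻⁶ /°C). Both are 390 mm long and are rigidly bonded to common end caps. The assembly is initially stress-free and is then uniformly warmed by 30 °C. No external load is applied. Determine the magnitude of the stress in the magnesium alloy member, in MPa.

Equilibrium of a rigid end plate with no external load gives equal and opposite internal forces ±P in the two members. Since α_{magnesium alloy} > α_{aluminium}, heating drives the magnesium alloy into compression and the aluminium into tension.
Compatibility of the two members (thermal + elastic change equal): (α₁ − α₂)ΔT = P·[1/(A₁E₁) + 1/(A₂E₂)].
|α₁ − α₂|·ΔT = 4.2×10⁻⁶ × 30 = 0.000126.
1/(A₁E₁) + 1/(A₂E₂) = 1/(1550×72×10³) + 1/(625×45×10³) = 4.452×10⁻⁸ N⁻¹.
P = 0.000126 / 4.452×10⁻⁸ = 2830 N = 2.83 kN.
σ_{magnesium alloy} = P/A₂ = 2830/625 = 4.529 MPa, compressive.

σ ≈ 4.53 MPa (compressive)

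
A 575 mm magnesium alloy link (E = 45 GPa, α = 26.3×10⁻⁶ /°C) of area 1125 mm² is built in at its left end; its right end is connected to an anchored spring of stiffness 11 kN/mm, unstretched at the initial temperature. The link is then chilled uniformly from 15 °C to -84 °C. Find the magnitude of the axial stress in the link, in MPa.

σ ≈ 13 MPa (tensile)

The unrestrained thermal change is αΔT L = 26.3×10⁻⁶ × 99 × 575 = 1.497 mm.
With a force P in the spring, the elastic change of the link is PL/(AE) and that of the spring is P/k; compatibility requires their sum to equal δ_free.
P [ L/(AE) + 1/k ] = δ_free → P [ 575/(1125×45×10³) + 1/(11×10³) ] = 1.497.
P = 1.497 / 0.0001023 = 14640 N.
σ = P/A = 14640/1125 = 13.01 MPa.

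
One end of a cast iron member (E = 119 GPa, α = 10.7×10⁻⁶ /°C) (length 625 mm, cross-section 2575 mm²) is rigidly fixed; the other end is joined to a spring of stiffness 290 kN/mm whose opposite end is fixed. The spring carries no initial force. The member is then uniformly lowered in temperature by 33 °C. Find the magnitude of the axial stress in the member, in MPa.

Free thermal contraction: δ_free = αΔT L = 10.7×10⁻⁶ × 33 × 625 = 0.2207 mm.
Let P be the tensile force in the spring. The member extends elastically by PL/(AE) and the spring stretches by P/k; together these equal δ_free.
So P = δ_free / [L/(AE) + 1/k] = 0.2207 / [ 625/(2575×119×10³) + 1/(290×10³) ].
P = 0.2207 / 5.488×10⁻⁶ = 40210 N.
σ = P/A = 40210/2575 = 15.62 MPa.

σ ≈ 15.6 MPa (tensile)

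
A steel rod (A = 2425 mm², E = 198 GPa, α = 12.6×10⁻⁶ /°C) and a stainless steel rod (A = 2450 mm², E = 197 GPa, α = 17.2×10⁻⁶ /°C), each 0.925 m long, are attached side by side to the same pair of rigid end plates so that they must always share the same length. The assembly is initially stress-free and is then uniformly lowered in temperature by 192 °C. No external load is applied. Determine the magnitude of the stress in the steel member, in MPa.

The stainless steel has the larger α, so on cooling it would change length more than the steel if both were free. The rigid plates force a common final length, so the stainless steel is put into tension and the steel into compression, with equal and opposite forces P (no external load).
Equating the net (thermal + elastic) strains gives |α₁ − α₂|·ΔT = P·[1/(A₁E₁) + 1/(A₂E₂)].
|α₁ − α₂|·ΔT = 4.6×10⁻⁶ × 192 = 0.0008832.
1/(A₁E₁) + 1/(A₂E₂) = 1/(2425×198×10³) + 1/(2450×197×10³) = 4.155×10⁻⁹ N⁻¹.
P = 0.0008832 / 4.155×10⁻⁹ = 212600 N = 212.6 kN.
σ_{steel} = P/A₁ = 212600/2425 = 87.66 MPa, compressive.

σ ≈ 87.7 MPa (compressive)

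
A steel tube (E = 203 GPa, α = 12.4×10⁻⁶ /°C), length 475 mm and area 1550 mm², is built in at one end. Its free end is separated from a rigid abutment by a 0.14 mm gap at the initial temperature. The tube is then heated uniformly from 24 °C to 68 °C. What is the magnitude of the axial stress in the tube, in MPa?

If the wall were absent the tube would grow by αΔT L = 12.4×10⁻⁶ × 44 × 475 = 0.2592 mm.
The gap closes (δ_free > 0.14 mm) and the wall then resists a further 0.2592 − 0.14 = 0.1192 mm of expansion.
That suppressed elongation corresponds to σ = E·Δ/L = 203×10³ × 0.1192/475 = 50.93 MPa.

σ ≈ 50.9 MPa (compressive)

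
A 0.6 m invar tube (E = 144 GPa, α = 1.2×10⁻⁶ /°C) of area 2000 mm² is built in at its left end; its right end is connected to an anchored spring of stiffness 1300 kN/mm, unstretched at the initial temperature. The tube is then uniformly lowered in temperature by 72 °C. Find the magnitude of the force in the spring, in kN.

If the spring were absent the tube would shorten by αΔT L = 1.2×10⁻⁶ × 72 × 600 = 0.05184 mm.
With a force P in the spring, the elastic change of the tube is PL/(AE) and that of the spring is P/k; compatibility requires their sum to equal δ_free.
P [ L/(AE) + 1/k ] = δ_free → P [ 600/(2000×144×10³) + 1/(1300×10³) ] = 0.05184.
P = 0.05184 / 2.853×10⁻⁶ = 18170 N.

P ≈ 18.2 kN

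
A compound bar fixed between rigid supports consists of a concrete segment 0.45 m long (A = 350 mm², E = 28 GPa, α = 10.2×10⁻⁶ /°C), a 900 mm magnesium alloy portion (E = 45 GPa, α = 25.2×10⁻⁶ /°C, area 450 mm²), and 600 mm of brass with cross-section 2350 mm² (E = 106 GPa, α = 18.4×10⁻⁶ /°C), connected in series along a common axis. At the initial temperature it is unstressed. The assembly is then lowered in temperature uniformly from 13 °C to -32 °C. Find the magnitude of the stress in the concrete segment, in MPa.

Free thermal contraction of the whole bar: Σ αᵢΔT Lᵢ = 10.2×10⁻⁶×45×450 + 25.2×10⁻⁶×45×900 + 18.4×10⁻⁶×45×600 = 1.724 mm.
The walls prevent any net length change, so an axial force P (same in every segment) develops. Compatibility: P · Σ Lᵢ/(AᵢEᵢ) = δ_free.
Σ Lᵢ/(AᵢEᵢ) = 450/(350×28×10³) + 900/(450×45×10³) + 600/(2350×106×10³) = 9.277×10⁻⁵ mm/N.
So P = 1.724 / 9.277×10⁻⁵ = 18.58 kN, tensile.
σ_{concrete} = P / A = 18580 / 350 = 53.09 MPa.

σ ≈ 53.1 MPa (tensile)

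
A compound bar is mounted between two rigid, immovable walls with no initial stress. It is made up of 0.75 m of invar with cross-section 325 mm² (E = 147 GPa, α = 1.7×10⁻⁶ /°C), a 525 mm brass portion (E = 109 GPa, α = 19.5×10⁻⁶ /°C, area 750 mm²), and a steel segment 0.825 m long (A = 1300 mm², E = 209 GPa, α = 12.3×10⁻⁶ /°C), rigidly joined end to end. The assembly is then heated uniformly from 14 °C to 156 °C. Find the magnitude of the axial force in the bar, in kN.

P ≈ 122 kN (compressive)

Free thermal expansion of the whole bar: Σ αᵢΔT Lᵢ = 1.7×10⁻⁶×142×750 + 19.5×10⁻⁶×142×525 + 12.3×10⁻⁶×142×825 = 3.076 mm.
Since the ends are fixed, an axial force P builds up, equal in every segment, with P · Σ Lᵢ/(AᵢEᵢ) = δ_free.
Σ Lᵢ/(AᵢEᵢ) = 750/(325×147×10³) + 525/(750×109×10³) + 825/(1300×209×10³) = 2.516×10⁻⁵ mm/N.
P = 3.076 / 2.516×10⁻⁵ = 122300 N = 122.3 kN, compressive.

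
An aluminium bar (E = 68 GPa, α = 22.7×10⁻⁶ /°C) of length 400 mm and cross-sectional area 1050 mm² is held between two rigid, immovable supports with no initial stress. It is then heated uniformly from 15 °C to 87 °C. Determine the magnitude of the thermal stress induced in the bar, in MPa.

With length fixed, the mechanical strain must cancel the thermal strain αΔT = 22.7×10⁻⁶ × 72 = 1634.4×10⁻⁶.
σ = EαΔT = 68×10³ × 22.7×10⁻⁶ × 72 = 111.1 MPa (compressive; the bar is trying to expand).

σ ≈ 111 MPa (compressive)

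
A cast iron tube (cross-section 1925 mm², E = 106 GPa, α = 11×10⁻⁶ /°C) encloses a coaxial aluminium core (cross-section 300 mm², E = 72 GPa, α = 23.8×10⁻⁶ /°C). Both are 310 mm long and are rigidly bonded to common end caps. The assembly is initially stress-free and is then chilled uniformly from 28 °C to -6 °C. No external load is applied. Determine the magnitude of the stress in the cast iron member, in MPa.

The aluminium has the larger α, so on cooling it would change length more than the cast iron if both were free. The rigid plates force a common final length, so the aluminium is put into tension and the cast iron into compression, with equal and opposite forces P (no external load).
Setting the final lengths equal and cancelling L: (α₁ − α₂)ΔT = P/(A₁E₁) + P/(A₂E₂).
|α₁ − α₂|·ΔT = 12.8×10⁻⁶ × 34 = 0.0004352.
1/(A₁E₁) + 1/(A₂E₂) = 1/(1925×106×10³) + 1/(300×72×10³) = 5.12×10⁻⁸ N⁻¹.
P = 0.0004352 / 5.12×10⁻⁸ = 8500 N = 8.5 kN.
σ_{cast iron} = P/A₁ = 8500/1925 = 4.416 MPa, compressive.

σ ≈ 4.42 MPa (compressive)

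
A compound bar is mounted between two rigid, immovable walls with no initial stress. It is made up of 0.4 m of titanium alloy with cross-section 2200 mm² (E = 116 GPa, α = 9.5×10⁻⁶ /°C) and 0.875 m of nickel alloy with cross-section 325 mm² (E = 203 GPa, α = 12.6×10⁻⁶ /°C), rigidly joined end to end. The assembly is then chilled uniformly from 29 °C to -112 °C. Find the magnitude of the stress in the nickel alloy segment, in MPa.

σ ≈ 434 MPa (tensile)

If the supports were absent, the total length change would be Σ αᵢΔT Lᵢ = 9.5×10⁻⁶×141×400 + 12.6×10⁻⁶×141×875 = 2.09 mm.
The walls prevent any net length change, so an axial force P (same in every segment) develops. Compatibility: P · Σ Lᵢ/(AᵢEᵢ) = δ_free.
The series flexibility is Σ Lᵢ/(AᵢEᵢ) = 400/(2200×116×10³) + 875/(325×203×10³) = 1.483×10⁻⁵ mm/N.
So P = 2.09 / 1.483×10⁻⁵ = 141 kN, tensile.
σ_{nickel alloy} = P / A = 141000 / 325 = 433.7 MPa.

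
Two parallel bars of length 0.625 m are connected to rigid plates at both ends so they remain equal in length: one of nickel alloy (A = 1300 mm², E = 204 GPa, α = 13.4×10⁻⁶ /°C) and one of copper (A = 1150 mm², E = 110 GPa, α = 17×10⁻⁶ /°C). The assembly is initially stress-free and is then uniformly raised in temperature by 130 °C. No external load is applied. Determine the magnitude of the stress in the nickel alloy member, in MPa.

Both members must finish at the same length. With the larger α, the copper tends to over-expand; the plates restrain it, putting the copper in compression and the nickel alloy in tension. With no external load the two internal forces are equal and opposite, magnitude P.
Compatibility of the two members (thermal + elastic change equal): (α₁ − α₂)ΔT = P·[1/(A₁E₁) + 1/(A₂E₂)].
|α₁ − α₂|·ΔT = 3.6×10⁻⁶ × 130 = 0.000468.
1/(A₁E₁) + 1/(A₂E₂) = 1/(1300×204×10³) + 1/(1150×110×10³) = 1.168×10⁻⁸ N⁻¹.
P = 0.000468 / 1.168×10⁻⁸ = 40080 N = 40.08 kN.
σ_{nickel alloy} = P/A₁ = 40080/1300 = 30.83 MPa, tensile.

σ ≈ 30.8 MPa (tensile)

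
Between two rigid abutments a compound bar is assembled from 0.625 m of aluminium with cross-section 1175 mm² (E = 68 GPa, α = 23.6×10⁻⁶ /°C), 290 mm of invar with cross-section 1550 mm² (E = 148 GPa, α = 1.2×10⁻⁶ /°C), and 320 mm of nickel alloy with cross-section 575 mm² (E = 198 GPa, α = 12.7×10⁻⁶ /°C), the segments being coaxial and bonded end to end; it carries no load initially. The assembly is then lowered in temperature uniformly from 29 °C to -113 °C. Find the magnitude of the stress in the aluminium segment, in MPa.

σ ≈ 195 MPa (tensile)

Free thermal contraction of the whole bar: Σ αᵢΔT Lᵢ = 23.6×10⁻⁶×142×625 + 1.2×10⁻⁶×142×290 + 12.7×10⁻⁶×142×320 = 2.721 mm.
The rigid supports impose zero overall length change; the single axial force P common to all segments must satisfy P Σ Lᵢ/(AᵢEᵢ) = δ_free.
The series flexibility is Σ Lᵢ/(AᵢEᵢ) = 625/(1175×68×10³) + 290/(1550×148×10³) + 320/(575×198×10³) = 1.19×10⁻⁵ mm/N.
So P = 2.721 / 1.19×10⁻⁵ = 228.7 kN, tensile.
σ_{aluminium} = P / A = 228700 / 1175 = 194.6 MPa.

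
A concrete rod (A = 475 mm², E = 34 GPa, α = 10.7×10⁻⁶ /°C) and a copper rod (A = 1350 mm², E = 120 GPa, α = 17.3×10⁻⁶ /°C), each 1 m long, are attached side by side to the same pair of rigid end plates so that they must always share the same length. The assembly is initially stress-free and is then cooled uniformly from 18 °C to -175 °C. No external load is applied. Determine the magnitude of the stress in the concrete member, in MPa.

Both members must finish at the same length. With the larger α, the copper tends to over-contract; the plates restrain it, putting the copper in tension and the concrete in compression. With no external load the two internal forces are equal and opposite, magnitude P.
Equating the net (thermal + elastic) strains gives |α₁ − α₂|·ΔT = P·[1/(A₁E₁) + 1/(A₂E₂)].
|α₁ − α₂|·ΔT = 6.6×10⁻⁶ × 193 = 0.001274.
1/(A₁E₁) + 1/(A₂E₂) = 1/(475×34×10³) + 1/(1350×120×10³) = 6.809×10⁻⁸ N⁻¹.
P = 0.001274 / 6.809×10⁻⁸ = 18710 N = 18.71 kN.
σ_{concrete} = P/A₁ = 18710/475 = 39.38 MPa, compressive.

σ ≈ 39.4 MPa (compressive)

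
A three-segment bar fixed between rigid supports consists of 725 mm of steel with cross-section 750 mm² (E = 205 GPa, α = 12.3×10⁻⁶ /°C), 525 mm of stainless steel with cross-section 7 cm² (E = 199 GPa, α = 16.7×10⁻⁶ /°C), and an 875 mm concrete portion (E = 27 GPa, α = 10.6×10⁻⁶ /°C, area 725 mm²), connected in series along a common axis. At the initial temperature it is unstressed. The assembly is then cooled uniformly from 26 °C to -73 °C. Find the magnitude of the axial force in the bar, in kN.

Free thermal contraction of the whole bar: Σ αᵢΔT Lᵢ = 12.3×10⁻⁶×99×725 + 16.7×10⁻⁶×99×525 + 10.6×10⁻⁶×99×875 = 2.669 mm.
The rigid supports impose zero overall length change; the single axial force P common to all segments must satisfy P Σ Lᵢ/(AᵢEᵢ) = δ_free.
The series flexibility is Σ Lᵢ/(AᵢEᵢ) = 725/(750×205×10³) + 525/(700×199×10³) + 875/(725×27×10³) = 5.318×10⁻⁵ mm/N.
Hence P = δ_free / Σ(L/AE) = 2.669/5.318×10⁻⁵ = 50.18 kN (tensile).

P ≈ 50.2 kN (tensile)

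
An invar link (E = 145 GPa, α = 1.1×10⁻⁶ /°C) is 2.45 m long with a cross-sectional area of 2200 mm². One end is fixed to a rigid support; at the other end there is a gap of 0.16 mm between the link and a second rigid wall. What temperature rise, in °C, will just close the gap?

ΔT ≈ 59.4 °C

The gap closes when αΔT L = 0.16 mm, since the link is still unstressed at that instant.
So ΔT = g/(αL) = 0.16/(1.1×10⁻⁶ × 2450) = 59.37 °C.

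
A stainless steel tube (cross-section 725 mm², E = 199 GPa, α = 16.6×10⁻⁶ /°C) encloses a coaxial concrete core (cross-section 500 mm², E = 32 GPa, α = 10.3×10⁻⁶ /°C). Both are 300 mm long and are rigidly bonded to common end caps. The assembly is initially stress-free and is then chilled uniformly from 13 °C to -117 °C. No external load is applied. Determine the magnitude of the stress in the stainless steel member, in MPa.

Both members must finish at the same length. With the larger α, the stainless steel tends to over-contract; the plates restrain it, putting the stainless steel in tension and the concrete in compression. With no external load the two internal forces are equal and opposite, magnitude P.
Equating the net (thermal + elastic) strains gives |α₁ − α₂|·ΔT = P·[1/(A₁E₁) + 1/(A₂E₂)].
|α₁ − α₂|·ΔT = 6.3×10⁻⁶ × 130 = 0.000819.
1/(A₁E₁) + 1/(A₂E₂) = 1/(725×199×10³) + 1/(500×32×10³) = 6.943×10⁻⁸ N⁻¹.
P = 0.000819 / 6.943×10⁻⁸ = 11800 N = 11.8 kN.
σ_{stainless steel} = P/A₁ = 11800/725 = 16.27 MPa, tensile.

σ ≈ 16.3 MPa (tensile)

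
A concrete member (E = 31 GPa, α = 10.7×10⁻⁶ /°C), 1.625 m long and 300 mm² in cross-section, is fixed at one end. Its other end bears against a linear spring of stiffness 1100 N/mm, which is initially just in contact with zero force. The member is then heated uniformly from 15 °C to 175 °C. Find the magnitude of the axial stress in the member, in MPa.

The unrestrained thermal change is αΔT L = 10.7×10⁻⁶ × 160 × 1625 = 2.782 mm.
Let P be the compressive force at the spring. The member shortens elastically by PL/(AE) and the spring compresses by P/k; together these equal δ_free.
P [ L/(AE) + 1/k ] = δ_free → P [ 1625/(300×31×10³) + 1/(1100) ] = 2.782.
P = 2.782 / 0.001084 = 2567 N.
σ = P/A = 2567/300 = 8.556 MPa.

σ ≈ 8.56 MPa (compressive)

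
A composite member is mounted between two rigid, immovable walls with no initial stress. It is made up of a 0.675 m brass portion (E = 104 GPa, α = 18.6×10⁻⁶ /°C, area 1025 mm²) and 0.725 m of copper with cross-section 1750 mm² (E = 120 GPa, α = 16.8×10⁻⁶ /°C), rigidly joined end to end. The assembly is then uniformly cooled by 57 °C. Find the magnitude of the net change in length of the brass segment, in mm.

If the supports were absent, the total length change would be Σ αᵢΔT Lᵢ = 18.6×10⁻⁶×57×675 + 16.8×10⁻⁶×57×725 = 1.41 mm.
The rigid supports impose zero overall length change; the single axial force P common to all segments must satisfy P Σ Lᵢ/(AᵢEᵢ) = δ_free.
Σ Lᵢ/(AᵢEᵢ) = 675/(1025×104×10³) + 725/(1750×120×10³) = 9.784×10⁻⁶ mm/N.
P = 1.41 / 9.784×10⁻⁶ = 144100 N = 144.1 kN, tensile.
For the brass segment, free thermal change = 18.6×10⁻⁶×57×675 = 0.7156 mm and elastic change from P = 144100×675/(1025×104×10³) = 0.9124 mm; these oppose, so the net change is 0.197 mm (segment lengthens).

|ΔL| ≈ 0.197 mm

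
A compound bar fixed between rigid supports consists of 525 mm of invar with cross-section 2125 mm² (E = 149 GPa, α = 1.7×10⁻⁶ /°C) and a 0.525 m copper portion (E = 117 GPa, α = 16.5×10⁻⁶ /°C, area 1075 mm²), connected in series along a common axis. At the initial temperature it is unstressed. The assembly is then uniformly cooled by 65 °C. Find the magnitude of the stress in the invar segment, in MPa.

σ ≈ 50.1 MPa (tensile)

If the supports were absent, the total length change would be Σ αᵢΔT Lᵢ = 1.7×10⁻⁶×65×525 + 16.5×10⁻⁶×65×525 = 0.6211 mm.
The rigid supports impose zero overall length change; the single axial force P common to all segments must satisfy P Σ Lᵢ/(AᵢEᵢ) = δ_free.
Σ Lᵢ/(AᵢEᵢ) = 525/(2125×149×10³) + 525/(1075×117×10³) = 5.832×10⁻⁶ mm/N.
P = 0.6211 / 5.832×10⁻⁶ = 106500 N = 106.5 kN, tensile.
σ_{invar} = P / A = 106500 / 2125 = 50.11 MPa.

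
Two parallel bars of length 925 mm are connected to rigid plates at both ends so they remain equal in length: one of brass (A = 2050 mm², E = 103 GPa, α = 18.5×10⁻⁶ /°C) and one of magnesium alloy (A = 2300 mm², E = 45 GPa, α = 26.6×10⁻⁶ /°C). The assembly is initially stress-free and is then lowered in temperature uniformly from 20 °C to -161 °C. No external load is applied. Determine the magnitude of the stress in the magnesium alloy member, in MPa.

The magnesium alloy has the larger α, so on cooling it would change length more than the brass if both were free. The rigid plates force a common final length, so the magnesium alloy is put into tension and the brass into compression, with equal and opposite forces P (no external load).
Setting the final lengths equal and cancelling L: (α₁ − α₂)ΔT = P/(A₁E₁) + P/(A₂E₂).
|α₁ − α₂|·ΔT = 8.1×10⁻⁶ × 181 = 0.001466.
1/(A₁E₁) + 1/(A₂E₂) = 1/(2050×103×10³) + 1/(2300×45×10³) = 1.44×10⁻⁸ N⁻¹.
P = 0.001466 / 1.44×10⁻⁸ = 101800 N = 101.8 kN.
σ_{magnesium alloy} = P/A₂ = 101800/2300 = 44.27 MPa, tensile.

σ ≈ 44.3 MPa (tensile)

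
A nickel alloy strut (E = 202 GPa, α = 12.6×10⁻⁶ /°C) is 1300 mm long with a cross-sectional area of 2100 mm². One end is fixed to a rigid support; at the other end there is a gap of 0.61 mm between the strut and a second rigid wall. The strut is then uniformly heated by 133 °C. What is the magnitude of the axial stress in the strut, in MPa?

Unrestrained expansion: δ_free = αΔT L = 12.6×10⁻⁶ × 133 × 1300 = 2.179 mm.
The gap closes (δ_free > 0.61 mm) and the wall then resists a further 2.179 − 0.61 = 1.569 mm of expansion.
So σ = E(δ_free − g)/L = 202×10³ × 1.569/1300 = 243.7 MPa.

σ ≈ 244 MPa (compressive)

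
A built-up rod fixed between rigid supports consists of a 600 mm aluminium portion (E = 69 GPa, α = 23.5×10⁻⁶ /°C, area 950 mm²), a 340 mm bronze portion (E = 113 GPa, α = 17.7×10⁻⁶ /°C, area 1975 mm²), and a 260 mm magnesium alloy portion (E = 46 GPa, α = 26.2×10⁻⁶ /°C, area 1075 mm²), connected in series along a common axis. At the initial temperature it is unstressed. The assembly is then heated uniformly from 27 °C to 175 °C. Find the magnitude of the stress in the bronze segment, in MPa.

σ ≈ 127 MPa (compressive)

Free thermal expansion of the whole bar: Σ αᵢΔT Lᵢ = 23.5×10⁻⁶×148×600 + 17.7×10⁻⁶×148×340 + 26.2×10⁻⁶×148×260 = 3.986 mm.
The rigid supports impose zero overall length change; the single axial force P common to all segments must satisfy P Σ Lᵢ/(AᵢEᵢ) = δ_free.
Σ Lᵢ/(AᵢEᵢ) = 600/(950×69×10³) + 340/(1975×113×10³) + 260/(1075×46×10³) = 1.593×10⁻⁵ mm/N.
So P = 3.986 / 1.593×10⁻⁵ = 250.1 kN, compressive.
σ_{bronze} = P / A = 250100 / 1975 = 126.6 MPa.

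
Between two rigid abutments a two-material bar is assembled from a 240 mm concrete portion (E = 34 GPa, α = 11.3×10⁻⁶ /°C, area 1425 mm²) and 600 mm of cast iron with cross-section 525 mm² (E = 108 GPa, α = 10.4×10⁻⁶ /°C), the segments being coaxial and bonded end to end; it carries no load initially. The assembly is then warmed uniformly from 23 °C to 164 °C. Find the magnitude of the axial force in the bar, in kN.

Free thermal expansion of the whole bar: Σ αᵢΔT Lᵢ = 11.3×10⁻⁶×141×240 + 10.4×10⁻⁶×141×600 = 1.262 mm.
The walls prevent any net length change, so an axial force P (same in every segment) develops. Compatibility: P · Σ Lᵢ/(AᵢEᵢ) = δ_free.
Σ Lᵢ/(AᵢEᵢ) = 240/(1425×34×10³) + 600/(525×108×10³) = 1.554×10⁻⁵ mm/N.
Hence P = δ_free / Σ(L/AE) = 1.262/1.554×10⁻⁵ = 81.25 kN (compressive).

P ≈ 81.2 kN (compressive)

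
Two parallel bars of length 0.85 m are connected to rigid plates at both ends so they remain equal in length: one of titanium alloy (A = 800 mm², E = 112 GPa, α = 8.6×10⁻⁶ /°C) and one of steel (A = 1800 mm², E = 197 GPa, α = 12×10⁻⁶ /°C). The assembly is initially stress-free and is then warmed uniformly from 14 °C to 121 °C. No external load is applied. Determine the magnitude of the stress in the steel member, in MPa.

σ ≈ 14.5 MPa (compressive)

Both members must finish at the same length. With the larger α, the steel tends to over-expand; the plates restrain it, putting the steel in compression and the titanium alloy in tension. With no external load the two internal forces are equal and opposite, magnitude P.
Setting the final lengths equal and cancelling L: (α₁ − α₂)ΔT = P/(A₁E₁) + P/(A₂E₂).
|α₁ − α₂|·ΔT = 3.4×10⁻⁶ × 107 = 0.0003638.
1/(A₁E₁) + 1/(A₂E₂) = 1/(800×112×10³) + 1/(1800×197×10³) = 1.398×10⁻⁸ N⁻¹.
P = 0.0003638 / 1.398×10⁻⁸ = 26020 N = 26.02 kN.
σ_{steel} = P/A₂ = 26020/1800 = 14.46 MPa, compressive.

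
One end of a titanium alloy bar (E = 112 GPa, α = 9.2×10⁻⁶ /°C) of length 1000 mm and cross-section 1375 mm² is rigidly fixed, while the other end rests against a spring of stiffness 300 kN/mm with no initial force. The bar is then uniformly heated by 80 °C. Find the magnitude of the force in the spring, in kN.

The unrestrained thermal change is αΔT L = 9.2×10⁻⁶ × 80 × 1000 = 0.736 mm.
With a force P in the spring, the elastic change of the bar is PL/(AE) and that of the spring is P/k; compatibility requires their sum to equal δ_free.
P [ L/(AE) + 1/k ] = δ_free → P [ 1000/(1375×112×10³) + 1/(300×10³) ] = 0.736.
P = 0.736 / 9.827×10⁻⁶ = 74900 N.

P ≈ 74.9 kN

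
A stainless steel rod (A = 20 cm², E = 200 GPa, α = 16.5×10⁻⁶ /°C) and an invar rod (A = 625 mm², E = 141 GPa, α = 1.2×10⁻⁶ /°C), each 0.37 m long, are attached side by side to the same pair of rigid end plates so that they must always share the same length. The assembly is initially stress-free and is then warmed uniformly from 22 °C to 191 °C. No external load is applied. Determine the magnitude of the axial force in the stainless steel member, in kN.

Equilibrium of a rigid end plate with no external load gives equal and opposite internal forces ±P in the two members. Since α_{stainless steel} > α_{invar}, heating drives the stainless steel into compression and the invar into tension.
Equating the net (thermal + elastic) strains gives |α₁ − α₂|·ΔT = P·[1/(A₁E₁) + 1/(A₂E₂)].
|α₁ − α₂|·ΔT = 15.3×10⁻⁶ × 169 = 0.002586.
1/(A₁E₁) + 1/(A₂E₂) = 1/(2000×200×10³) + 1/(625×141×10³) = 1.385×10⁻⁸ N⁻¹.
P = 0.002586 / 1.385×10⁻⁸ = 186700 N = 186.7 kN.

P ≈ 187 kN (compressive in the stainless steel)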